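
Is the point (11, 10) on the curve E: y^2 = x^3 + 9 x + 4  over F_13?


Check whether y^2 = x^3 + 9 x + 4 (mod 13) for (x, y) = (11, 10).
LHS: y^2 = 10^2 mod 13 = 9
RHS: x^3 + 9 x + 4 = 11^3 + 9*11 + 4 mod 13 = 4
LHS != RHS

No, not on the curve


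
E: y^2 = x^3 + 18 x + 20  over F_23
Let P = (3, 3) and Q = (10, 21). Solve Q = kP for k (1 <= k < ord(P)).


Enumerate multiples of P until we hit Q = (10, 21):
  1P = (3, 3)
  2P = (10, 2)
  3P = (18, 9)
  4P = (4, 15)
  5P = (22, 22)
  6P = (22, 1)
  7P = (4, 8)
  8P = (18, 14)
  9P = (10, 21)
Match found at i = 9.

k = 9


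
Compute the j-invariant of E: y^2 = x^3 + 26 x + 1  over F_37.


Delta = -16(4 a^3 + 27 b^2) mod 37 = 22
-1728 * (4 a)^3 = -1728 * (4*26)^3 mod 37 = 1
j = 1 * 22^(-1) mod 37 = 32

j = 32 (mod 37)


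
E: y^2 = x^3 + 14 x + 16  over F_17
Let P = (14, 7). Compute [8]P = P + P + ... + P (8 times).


k = 8 = 1000_2 (binary, LSB first: 0001)
Double-and-add from P = (14, 7):
  bit 0 = 0: acc unchanged = O
  bit 1 = 0: acc unchanged = O
  bit 2 = 0: acc unchanged = O
  bit 3 = 1: acc = O + (2, 1) = (2, 1)

8P = (2, 1)


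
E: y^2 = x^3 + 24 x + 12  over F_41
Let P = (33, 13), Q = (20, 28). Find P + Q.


P != Q, so use the chord formula.
s = (y2 - y1) / (x2 - x1) = (15) / (28) mod 41 = 2
x3 = s^2 - x1 - x2 mod 41 = 2^2 - 33 - 20 = 33
y3 = s (x1 - x3) - y1 mod 41 = 2 * (33 - 33) - 13 = 28

P + Q = (33, 28)


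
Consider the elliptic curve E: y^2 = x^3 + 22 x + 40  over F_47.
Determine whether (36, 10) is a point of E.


Check whether y^2 = x^3 + 22 x + 40 (mod 47) for (x, y) = (36, 10).
LHS: y^2 = 10^2 mod 47 = 6
RHS: x^3 + 22 x + 40 = 36^3 + 22*36 + 40 mod 47 = 18
LHS != RHS

No, not on the curve


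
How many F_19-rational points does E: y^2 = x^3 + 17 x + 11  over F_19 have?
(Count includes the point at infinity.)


For each x in F_19, count y with y^2 = x^3 + 17 x + 11 mod 19:
  x = 0: RHS = 11, y in [7, 12]  -> 2 point(s)
  x = 6: RHS = 6, y in [5, 14]  -> 2 point(s)
  x = 7: RHS = 17, y in [6, 13]  -> 2 point(s)
  x = 9: RHS = 0, y in [0]  -> 1 point(s)
  x = 11: RHS = 9, y in [3, 16]  -> 2 point(s)
  x = 12: RHS = 5, y in [9, 10]  -> 2 point(s)
  x = 13: RHS = 16, y in [4, 15]  -> 2 point(s)
  x = 16: RHS = 9, y in [3, 16]  -> 2 point(s)
  x = 17: RHS = 7, y in [8, 11]  -> 2 point(s)
Affine points: 17. Add the point at infinity: total = 18.

#E(F_19) = 18


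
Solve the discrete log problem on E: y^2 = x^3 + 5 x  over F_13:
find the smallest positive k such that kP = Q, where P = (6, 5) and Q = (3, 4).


Enumerate multiples of P until we hit Q = (3, 4):
  1P = (6, 5)
  2P = (10, 7)
  3P = (7, 1)
  4P = (3, 9)
  5P = (0, 0)
  6P = (3, 4)
Match found at i = 6.

k = 6


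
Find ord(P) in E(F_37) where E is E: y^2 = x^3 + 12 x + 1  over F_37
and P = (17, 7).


Compute successive multiples of P until we hit O:
  1P = (17, 7)
  2P = (7, 13)
  3P = (3, 29)
  4P = (24, 4)
  5P = (6, 20)
  6P = (5, 36)
  7P = (36, 5)
  8P = (0, 36)
  ... (continuing to 23P)
  23P = O

ord(P) = 23


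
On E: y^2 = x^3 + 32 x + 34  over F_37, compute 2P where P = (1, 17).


Doubling: s = (3 x1^2 + a) / (2 y1)
s = (3*1^2 + 32) / (2*17) mod 37 = 13
x3 = s^2 - 2 x1 mod 37 = 13^2 - 2*1 = 19
y3 = s (x1 - x3) - y1 mod 37 = 13 * (1 - 19) - 17 = 8

2P = (19, 8)


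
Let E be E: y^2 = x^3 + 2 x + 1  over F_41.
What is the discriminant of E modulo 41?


4 a^3 + 27 b^2 = 4*2^3 + 27*1^2 = 32 + 27 = 59
Delta = -16 * (59) = -944
Delta mod 41 = 40

Delta = 40 (mod 41)


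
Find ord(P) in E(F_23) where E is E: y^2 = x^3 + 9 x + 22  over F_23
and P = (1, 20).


Compute successive multiples of P until we hit O:
  1P = (1, 20)
  2P = (2, 5)
  3P = (15, 6)
  4P = (8, 10)
  5P = (9, 21)
  6P = (22, 9)
  7P = (13, 6)
  8P = (11, 7)
  ... (continuing to 27P)
  27P = O

ord(P) = 27


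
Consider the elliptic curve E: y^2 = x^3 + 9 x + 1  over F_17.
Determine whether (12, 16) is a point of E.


Check whether y^2 = x^3 + 9 x + 1 (mod 17) for (x, y) = (12, 16).
LHS: y^2 = 16^2 mod 17 = 1
RHS: x^3 + 9 x + 1 = 12^3 + 9*12 + 1 mod 17 = 1
LHS = RHS

Yes, on the curve


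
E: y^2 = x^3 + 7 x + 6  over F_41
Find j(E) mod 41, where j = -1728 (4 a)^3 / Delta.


Delta = -16(4 a^3 + 27 b^2) mod 41 = 11
-1728 * (4 a)^3 = -1728 * (4*7)^3 mod 41 = 21
j = 21 * 11^(-1) mod 41 = 28

j = 28 (mod 41)


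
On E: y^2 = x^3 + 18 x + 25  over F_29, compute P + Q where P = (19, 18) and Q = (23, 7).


P != Q, so use the chord formula.
s = (y2 - y1) / (x2 - x1) = (18) / (4) mod 29 = 19
x3 = s^2 - x1 - x2 mod 29 = 19^2 - 19 - 23 = 0
y3 = s (x1 - x3) - y1 mod 29 = 19 * (19 - 0) - 18 = 24

P + Q = (0, 24)


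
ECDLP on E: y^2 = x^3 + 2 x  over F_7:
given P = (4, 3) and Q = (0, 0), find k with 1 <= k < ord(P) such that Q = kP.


Enumerate multiples of P until we hit Q = (0, 0):
  1P = (4, 3)
  2P = (0, 0)
Match found at i = 2.

k = 2


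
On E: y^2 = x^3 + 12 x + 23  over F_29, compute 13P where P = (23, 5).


k = 13 = 1101_2 (binary, LSB first: 1011)
Double-and-add from P = (23, 5):
  bit 0 = 1: acc = O + (23, 5) = (23, 5)
  bit 1 = 0: acc unchanged = (23, 5)
  bit 2 = 1: acc = (23, 5) + (3, 17) = (8, 15)
  bit 3 = 1: acc = (8, 15) + (27, 22) = (0, 20)

13P = (0, 20)


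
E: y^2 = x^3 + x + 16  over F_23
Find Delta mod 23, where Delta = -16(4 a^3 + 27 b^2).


4 a^3 + 27 b^2 = 4*1^3 + 27*16^2 = 4 + 6912 = 6916
Delta = -16 * (6916) = -110656
Delta mod 23 = 20

Delta = 20 (mod 23)


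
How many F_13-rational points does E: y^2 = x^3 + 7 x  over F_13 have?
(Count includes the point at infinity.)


For each x in F_13, count y with y^2 = x^3 + 7 x + 0 mod 13:
  x = 0: RHS = 0, y in [0]  -> 1 point(s)
  x = 2: RHS = 9, y in [3, 10]  -> 2 point(s)
  x = 3: RHS = 9, y in [3, 10]  -> 2 point(s)
  x = 4: RHS = 1, y in [1, 12]  -> 2 point(s)
  x = 5: RHS = 4, y in [2, 11]  -> 2 point(s)
  x = 8: RHS = 9, y in [3, 10]  -> 2 point(s)
  x = 9: RHS = 12, y in [5, 8]  -> 2 point(s)
  x = 10: RHS = 4, y in [2, 11]  -> 2 point(s)
  x = 11: RHS = 4, y in [2, 11]  -> 2 point(s)
Affine points: 17. Add the point at infinity: total = 18.

#E(F_13) = 18


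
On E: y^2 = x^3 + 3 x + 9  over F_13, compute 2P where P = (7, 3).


Doubling: s = (3 x1^2 + a) / (2 y1)
s = (3*7^2 + 3) / (2*3) mod 13 = 12
x3 = s^2 - 2 x1 mod 13 = 12^2 - 2*7 = 0
y3 = s (x1 - x3) - y1 mod 13 = 12 * (7 - 0) - 3 = 3

2P = (0, 3)


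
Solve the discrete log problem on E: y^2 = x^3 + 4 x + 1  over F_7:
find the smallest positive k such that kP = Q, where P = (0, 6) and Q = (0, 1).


Enumerate multiples of P until we hit Q = (0, 1):
  1P = (0, 6)
  2P = (4, 2)
  3P = (4, 5)
  4P = (0, 1)
Match found at i = 4.

k = 4


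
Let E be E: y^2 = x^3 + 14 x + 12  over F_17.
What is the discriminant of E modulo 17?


4 a^3 + 27 b^2 = 4*14^3 + 27*12^2 = 10976 + 3888 = 14864
Delta = -16 * (14864) = -237824
Delta mod 17 = 6

Delta = 6 (mod 17)


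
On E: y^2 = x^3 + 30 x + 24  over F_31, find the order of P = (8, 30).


Compute successive multiples of P until we hit O:
  1P = (8, 30)
  2P = (29, 7)
  3P = (12, 29)
  4P = (13, 10)
  5P = (26, 11)
  6P = (25, 0)
  7P = (26, 20)
  8P = (13, 21)
  ... (continuing to 12P)
  12P = O

ord(P) = 12


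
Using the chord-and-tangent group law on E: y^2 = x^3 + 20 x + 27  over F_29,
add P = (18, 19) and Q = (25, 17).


P != Q, so use the chord formula.
s = (y2 - y1) / (x2 - x1) = (27) / (7) mod 29 = 8
x3 = s^2 - x1 - x2 mod 29 = 8^2 - 18 - 25 = 21
y3 = s (x1 - x3) - y1 mod 29 = 8 * (18 - 21) - 19 = 15

P + Q = (21, 15)


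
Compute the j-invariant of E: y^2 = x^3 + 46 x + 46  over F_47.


Delta = -16(4 a^3 + 27 b^2) mod 47 = 8
-1728 * (4 a)^3 = -1728 * (4*46)^3 mod 47 = 1
j = 1 * 8^(-1) mod 47 = 6

j = 6 (mod 47)


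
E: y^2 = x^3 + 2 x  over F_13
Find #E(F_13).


For each x in F_13, count y with y^2 = x^3 + 2 x + 0 mod 13:
  x = 0: RHS = 0, y in [0]  -> 1 point(s)
  x = 1: RHS = 3, y in [4, 9]  -> 2 point(s)
  x = 2: RHS = 12, y in [5, 8]  -> 2 point(s)
  x = 11: RHS = 1, y in [1, 12]  -> 2 point(s)
  x = 12: RHS = 10, y in [6, 7]  -> 2 point(s)
Affine points: 9. Add the point at infinity: total = 10.

#E(F_13) = 10


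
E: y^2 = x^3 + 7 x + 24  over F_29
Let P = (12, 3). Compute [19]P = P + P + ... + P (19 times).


k = 19 = 10011_2 (binary, LSB first: 11001)
Double-and-add from P = (12, 3):
  bit 0 = 1: acc = O + (12, 3) = (12, 3)
  bit 1 = 1: acc = (12, 3) + (28, 25) = (14, 16)
  bit 2 = 0: acc unchanged = (14, 16)
  bit 3 = 0: acc unchanged = (14, 16)
  bit 4 = 1: acc = (14, 16) + (26, 18) = (14, 13)

19P = (14, 13)


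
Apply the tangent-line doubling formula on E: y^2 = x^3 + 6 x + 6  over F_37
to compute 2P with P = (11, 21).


Doubling: s = (3 x1^2 + a) / (2 y1)
s = (3*11^2 + 6) / (2*21) mod 37 = 22
x3 = s^2 - 2 x1 mod 37 = 22^2 - 2*11 = 18
y3 = s (x1 - x3) - y1 mod 37 = 22 * (11 - 18) - 21 = 10

2P = (18, 10)


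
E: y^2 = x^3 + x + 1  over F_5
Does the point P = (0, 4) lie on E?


Check whether y^2 = x^3 + 1 x + 1 (mod 5) for (x, y) = (0, 4).
LHS: y^2 = 4^2 mod 5 = 1
RHS: x^3 + 1 x + 1 = 0^3 + 1*0 + 1 mod 5 = 1
LHS = RHS

Yes, on the curve


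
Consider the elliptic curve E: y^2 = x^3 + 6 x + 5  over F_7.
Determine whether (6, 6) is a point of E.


Check whether y^2 = x^3 + 6 x + 5 (mod 7) for (x, y) = (6, 6).
LHS: y^2 = 6^2 mod 7 = 1
RHS: x^3 + 6 x + 5 = 6^3 + 6*6 + 5 mod 7 = 5
LHS != RHS

No, not on the curve


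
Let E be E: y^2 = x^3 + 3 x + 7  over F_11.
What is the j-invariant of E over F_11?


Delta = -16(4 a^3 + 27 b^2) mod 11 = 6
-1728 * (4 a)^3 = -1728 * (4*3)^3 mod 11 = 10
j = 10 * 6^(-1) mod 11 = 9

j = 9 (mod 11)


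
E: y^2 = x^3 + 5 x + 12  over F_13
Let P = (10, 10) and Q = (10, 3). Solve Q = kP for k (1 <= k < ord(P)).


Enumerate multiples of P until we hit Q = (10, 3):
  1P = (10, 10)
  2P = (7, 0)
  3P = (10, 3)
Match found at i = 3.

k = 3


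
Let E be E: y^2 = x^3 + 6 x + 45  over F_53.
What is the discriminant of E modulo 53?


4 a^3 + 27 b^2 = 4*6^3 + 27*45^2 = 864 + 54675 = 55539
Delta = -16 * (55539) = -888624
Delta mod 53 = 27

Delta = 27 (mod 53)


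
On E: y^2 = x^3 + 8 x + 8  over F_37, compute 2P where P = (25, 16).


Doubling: s = (3 x1^2 + a) / (2 y1)
s = (3*25^2 + 8) / (2*16) mod 37 = 23
x3 = s^2 - 2 x1 mod 37 = 23^2 - 2*25 = 35
y3 = s (x1 - x3) - y1 mod 37 = 23 * (25 - 35) - 16 = 13

2P = (35, 13)


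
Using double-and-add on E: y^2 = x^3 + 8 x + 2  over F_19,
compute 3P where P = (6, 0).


k = 3 = 11_2 (binary, LSB first: 11)
Double-and-add from P = (6, 0):
  bit 0 = 1: acc = O + (6, 0) = (6, 0)
  bit 1 = 1: acc = (6, 0) + O = (6, 0)

3P = (6, 0)


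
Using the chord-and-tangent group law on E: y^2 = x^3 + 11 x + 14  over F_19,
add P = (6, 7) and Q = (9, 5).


P != Q, so use the chord formula.
s = (y2 - y1) / (x2 - x1) = (17) / (3) mod 19 = 12
x3 = s^2 - x1 - x2 mod 19 = 12^2 - 6 - 9 = 15
y3 = s (x1 - x3) - y1 mod 19 = 12 * (6 - 15) - 7 = 18

P + Q = (15, 18)


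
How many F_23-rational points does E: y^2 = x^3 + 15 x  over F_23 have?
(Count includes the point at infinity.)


For each x in F_23, count y with y^2 = x^3 + 15 x + 0 mod 23:
  x = 0: RHS = 0, y in [0]  -> 1 point(s)
  x = 1: RHS = 16, y in [4, 19]  -> 2 point(s)
  x = 3: RHS = 3, y in [7, 16]  -> 2 point(s)
  x = 4: RHS = 9, y in [3, 20]  -> 2 point(s)
  x = 5: RHS = 16, y in [4, 19]  -> 2 point(s)
  x = 9: RHS = 13, y in [6, 17]  -> 2 point(s)
  x = 10: RHS = 0, y in [0]  -> 1 point(s)
  x = 11: RHS = 1, y in [1, 22]  -> 2 point(s)
  x = 13: RHS = 0, y in [0]  -> 1 point(s)
  x = 15: RHS = 12, y in [9, 14]  -> 2 point(s)
  x = 16: RHS = 12, y in [9, 14]  -> 2 point(s)
  x = 17: RHS = 16, y in [4, 19]  -> 2 point(s)
  x = 21: RHS = 8, y in [10, 13]  -> 2 point(s)
Affine points: 23. Add the point at infinity: total = 24.

#E(F_23) = 24


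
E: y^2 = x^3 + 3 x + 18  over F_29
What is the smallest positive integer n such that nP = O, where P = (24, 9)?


Compute successive multiples of P until we hit O:
  1P = (24, 9)
  2P = (3, 24)
  3P = (25, 0)
  4P = (3, 5)
  5P = (24, 20)
  6P = O

ord(P) = 6


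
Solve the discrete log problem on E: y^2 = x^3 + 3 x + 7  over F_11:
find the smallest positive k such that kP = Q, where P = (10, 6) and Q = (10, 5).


Enumerate multiples of P until we hit Q = (10, 5):
  1P = (10, 6)
  2P = (5, 2)
  3P = (5, 9)
  4P = (10, 5)
Match found at i = 4.

k = 4


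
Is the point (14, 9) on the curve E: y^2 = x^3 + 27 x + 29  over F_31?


Check whether y^2 = x^3 + 27 x + 29 (mod 31) for (x, y) = (14, 9).
LHS: y^2 = 9^2 mod 31 = 19
RHS: x^3 + 27 x + 29 = 14^3 + 27*14 + 29 mod 31 = 20
LHS != RHS

No, not on the curve


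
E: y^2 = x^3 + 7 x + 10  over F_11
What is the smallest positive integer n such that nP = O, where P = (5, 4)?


Compute successive multiples of P until we hit O:
  1P = (5, 4)
  2P = (5, 7)
  3P = O

ord(P) = 3


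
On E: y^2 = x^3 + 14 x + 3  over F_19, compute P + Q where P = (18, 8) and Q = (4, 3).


P != Q, so use the chord formula.
s = (y2 - y1) / (x2 - x1) = (14) / (5) mod 19 = 18
x3 = s^2 - x1 - x2 mod 19 = 18^2 - 18 - 4 = 17
y3 = s (x1 - x3) - y1 mod 19 = 18 * (18 - 17) - 8 = 10

P + Q = (17, 10)


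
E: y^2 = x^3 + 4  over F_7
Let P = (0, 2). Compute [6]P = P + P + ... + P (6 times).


k = 6 = 110_2 (binary, LSB first: 011)
Double-and-add from P = (0, 2):
  bit 0 = 0: acc unchanged = O
  bit 1 = 1: acc = O + (0, 5) = (0, 5)
  bit 2 = 1: acc = (0, 5) + (0, 2) = O

6P = O


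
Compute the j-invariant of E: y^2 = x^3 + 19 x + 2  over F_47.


Delta = -16(4 a^3 + 27 b^2) mod 47 = 15
-1728 * (4 a)^3 = -1728 * (4*19)^3 mod 47 = 3
j = 3 * 15^(-1) mod 47 = 19

j = 19 (mod 47)


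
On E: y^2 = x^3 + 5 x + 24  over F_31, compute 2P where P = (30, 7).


Doubling: s = (3 x1^2 + a) / (2 y1)
s = (3*30^2 + 5) / (2*7) mod 31 = 5
x3 = s^2 - 2 x1 mod 31 = 5^2 - 2*30 = 27
y3 = s (x1 - x3) - y1 mod 31 = 5 * (30 - 27) - 7 = 8

2P = (27, 8)


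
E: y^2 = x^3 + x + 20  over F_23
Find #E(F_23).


For each x in F_23, count y with y^2 = x^3 + 1 x + 20 mod 23:
  x = 3: RHS = 4, y in [2, 21]  -> 2 point(s)
  x = 5: RHS = 12, y in [9, 14]  -> 2 point(s)
  x = 6: RHS = 12, y in [9, 14]  -> 2 point(s)
  x = 7: RHS = 2, y in [5, 18]  -> 2 point(s)
  x = 10: RHS = 18, y in [8, 15]  -> 2 point(s)
  x = 12: RHS = 12, y in [9, 14]  -> 2 point(s)
  x = 14: RHS = 18, y in [8, 15]  -> 2 point(s)
  x = 15: RHS = 6, y in [11, 12]  -> 2 point(s)
  x = 20: RHS = 13, y in [6, 17]  -> 2 point(s)
  x = 22: RHS = 18, y in [8, 15]  -> 2 point(s)
Affine points: 20. Add the point at infinity: total = 21.

#E(F_23) = 21


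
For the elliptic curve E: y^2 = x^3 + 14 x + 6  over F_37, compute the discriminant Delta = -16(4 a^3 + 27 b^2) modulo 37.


4 a^3 + 27 b^2 = 4*14^3 + 27*6^2 = 10976 + 972 = 11948
Delta = -16 * (11948) = -191168
Delta mod 37 = 11

Delta = 11 (mod 37)


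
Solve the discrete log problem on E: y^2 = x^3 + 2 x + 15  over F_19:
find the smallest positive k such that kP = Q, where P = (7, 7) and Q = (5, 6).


Enumerate multiples of P until we hit Q = (5, 6):
  1P = (7, 7)
  2P = (16, 18)
  3P = (5, 6)
Match found at i = 3.

k = 3


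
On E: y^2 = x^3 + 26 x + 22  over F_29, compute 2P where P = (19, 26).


Doubling: s = (3 x1^2 + a) / (2 y1)
s = (3*19^2 + 26) / (2*26) mod 29 = 23
x3 = s^2 - 2 x1 mod 29 = 23^2 - 2*19 = 27
y3 = s (x1 - x3) - y1 mod 29 = 23 * (19 - 27) - 26 = 22

2P = (27, 22)


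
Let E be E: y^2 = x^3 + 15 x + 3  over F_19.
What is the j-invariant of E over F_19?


Delta = -16(4 a^3 + 27 b^2) mod 19 = 18
-1728 * (4 a)^3 = -1728 * (4*15)^3 mod 19 = 8
j = 8 * 18^(-1) mod 19 = 11

j = 11 (mod 19)


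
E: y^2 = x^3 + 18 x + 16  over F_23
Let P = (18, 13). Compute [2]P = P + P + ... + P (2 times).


k = 2 = 10_2 (binary, LSB first: 01)
Double-and-add from P = (18, 13):
  bit 0 = 0: acc unchanged = O
  bit 1 = 1: acc = O + (5, 22) = (5, 22)

2P = (5, 22)


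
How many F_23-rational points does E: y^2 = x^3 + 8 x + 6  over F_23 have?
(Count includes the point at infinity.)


For each x in F_23, count y with y^2 = x^3 + 8 x + 6 mod 23:
  x = 0: RHS = 6, y in [11, 12]  -> 2 point(s)
  x = 9: RHS = 2, y in [5, 18]  -> 2 point(s)
  x = 12: RHS = 13, y in [6, 17]  -> 2 point(s)
  x = 17: RHS = 18, y in [8, 15]  -> 2 point(s)
  x = 18: RHS = 2, y in [5, 18]  -> 2 point(s)
  x = 19: RHS = 2, y in [5, 18]  -> 2 point(s)
  x = 20: RHS = 1, y in [1, 22]  -> 2 point(s)
Affine points: 14. Add the point at infinity: total = 15.

#E(F_23) = 15


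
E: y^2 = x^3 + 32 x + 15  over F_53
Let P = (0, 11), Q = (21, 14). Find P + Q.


P != Q, so use the chord formula.
s = (y2 - y1) / (x2 - x1) = (3) / (21) mod 53 = 38
x3 = s^2 - x1 - x2 mod 53 = 38^2 - 0 - 21 = 45
y3 = s (x1 - x3) - y1 mod 53 = 38 * (0 - 45) - 11 = 28

P + Q = (45, 28)


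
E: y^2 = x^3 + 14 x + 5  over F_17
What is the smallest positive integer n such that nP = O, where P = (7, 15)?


Compute successive multiples of P until we hit O:
  1P = (7, 15)
  2P = (7, 2)
  3P = O

ord(P) = 3


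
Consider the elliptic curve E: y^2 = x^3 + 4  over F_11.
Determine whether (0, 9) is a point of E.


Check whether y^2 = x^3 + 0 x + 4 (mod 11) for (x, y) = (0, 9).
LHS: y^2 = 9^2 mod 11 = 4
RHS: x^3 + 0 x + 4 = 0^3 + 0*0 + 4 mod 11 = 4
LHS = RHS

Yes, on the curve


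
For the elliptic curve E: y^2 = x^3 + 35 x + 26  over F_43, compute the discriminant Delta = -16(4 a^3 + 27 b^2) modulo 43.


4 a^3 + 27 b^2 = 4*35^3 + 27*26^2 = 171500 + 18252 = 189752
Delta = -16 * (189752) = -3036032
Delta mod 43 = 26

Delta = 26 (mod 43)


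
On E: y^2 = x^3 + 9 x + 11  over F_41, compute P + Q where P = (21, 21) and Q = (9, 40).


P != Q, so use the chord formula.
s = (y2 - y1) / (x2 - x1) = (19) / (29) mod 41 = 36
x3 = s^2 - x1 - x2 mod 41 = 36^2 - 21 - 9 = 36
y3 = s (x1 - x3) - y1 mod 41 = 36 * (21 - 36) - 21 = 13

P + Q = (36, 13)


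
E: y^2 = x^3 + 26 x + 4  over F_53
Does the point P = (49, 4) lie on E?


Check whether y^2 = x^3 + 26 x + 4 (mod 53) for (x, y) = (49, 4).
LHS: y^2 = 4^2 mod 53 = 16
RHS: x^3 + 26 x + 4 = 49^3 + 26*49 + 4 mod 53 = 48
LHS != RHS

No, not on the curve


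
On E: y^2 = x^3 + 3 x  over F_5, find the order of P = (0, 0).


Compute successive multiples of P until we hit O:
  1P = (0, 0)
  2P = O

ord(P) = 2


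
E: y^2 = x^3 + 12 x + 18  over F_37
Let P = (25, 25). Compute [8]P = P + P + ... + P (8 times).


k = 8 = 1000_2 (binary, LSB first: 0001)
Double-and-add from P = (25, 25):
  bit 0 = 0: acc unchanged = O
  bit 1 = 0: acc unchanged = O
  bit 2 = 0: acc unchanged = O
  bit 3 = 1: acc = O + (9, 2) = (9, 2)

8P = (9, 2)


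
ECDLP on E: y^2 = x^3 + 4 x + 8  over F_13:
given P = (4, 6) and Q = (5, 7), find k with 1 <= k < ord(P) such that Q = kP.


Enumerate multiples of P until we hit Q = (5, 7):
  1P = (4, 6)
  2P = (5, 7)
Match found at i = 2.

k = 2


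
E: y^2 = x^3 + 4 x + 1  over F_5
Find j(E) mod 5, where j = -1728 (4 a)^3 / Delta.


Delta = -16(4 a^3 + 27 b^2) mod 5 = 2
-1728 * (4 a)^3 = -1728 * (4*4)^3 mod 5 = 2
j = 2 * 2^(-1) mod 5 = 1

j = 1 (mod 5)


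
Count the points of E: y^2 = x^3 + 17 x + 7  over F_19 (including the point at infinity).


For each x in F_19, count y with y^2 = x^3 + 17 x + 7 mod 19:
  x = 0: RHS = 7, y in [8, 11]  -> 2 point(s)
  x = 1: RHS = 6, y in [5, 14]  -> 2 point(s)
  x = 2: RHS = 11, y in [7, 12]  -> 2 point(s)
  x = 3: RHS = 9, y in [3, 16]  -> 2 point(s)
  x = 4: RHS = 6, y in [5, 14]  -> 2 point(s)
  x = 8: RHS = 9, y in [3, 16]  -> 2 point(s)
  x = 11: RHS = 5, y in [9, 10]  -> 2 point(s)
  x = 12: RHS = 1, y in [1, 18]  -> 2 point(s)
  x = 14: RHS = 6, y in [5, 14]  -> 2 point(s)
  x = 16: RHS = 5, y in [9, 10]  -> 2 point(s)
Affine points: 20. Add the point at infinity: total = 21.

#E(F_19) = 21


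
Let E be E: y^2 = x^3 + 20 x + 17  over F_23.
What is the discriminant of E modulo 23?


4 a^3 + 27 b^2 = 4*20^3 + 27*17^2 = 32000 + 7803 = 39803
Delta = -16 * (39803) = -636848
Delta mod 23 = 22

Delta = 22 (mod 23)


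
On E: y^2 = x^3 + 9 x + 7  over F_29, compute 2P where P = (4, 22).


Doubling: s = (3 x1^2 + a) / (2 y1)
s = (3*4^2 + 9) / (2*22) mod 29 = 27
x3 = s^2 - 2 x1 mod 29 = 27^2 - 2*4 = 25
y3 = s (x1 - x3) - y1 mod 29 = 27 * (4 - 25) - 22 = 20

2P = (25, 20)


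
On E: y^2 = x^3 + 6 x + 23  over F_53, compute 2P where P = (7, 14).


Doubling: s = (3 x1^2 + a) / (2 y1)
s = (3*7^2 + 6) / (2*14) mod 53 = 49
x3 = s^2 - 2 x1 mod 53 = 49^2 - 2*7 = 2
y3 = s (x1 - x3) - y1 mod 53 = 49 * (7 - 2) - 14 = 19

2P = (2, 19)


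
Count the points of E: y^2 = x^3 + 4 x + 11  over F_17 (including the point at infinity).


For each x in F_17, count y with y^2 = x^3 + 4 x + 11 mod 17:
  x = 1: RHS = 16, y in [4, 13]  -> 2 point(s)
  x = 3: RHS = 16, y in [4, 13]  -> 2 point(s)
  x = 6: RHS = 13, y in [8, 9]  -> 2 point(s)
  x = 7: RHS = 8, y in [5, 12]  -> 2 point(s)
  x = 11: RHS = 9, y in [3, 14]  -> 2 point(s)
  x = 12: RHS = 2, y in [6, 11]  -> 2 point(s)
  x = 13: RHS = 16, y in [4, 13]  -> 2 point(s)
Affine points: 14. Add the point at infinity: total = 15.

#E(F_17) = 15


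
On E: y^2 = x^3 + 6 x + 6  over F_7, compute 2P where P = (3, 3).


k = 2 = 10_2 (binary, LSB first: 01)
Double-and-add from P = (3, 3):
  bit 0 = 0: acc unchanged = O
  bit 1 = 1: acc = O + (5, 0) = (5, 0)

2P = (5, 0)


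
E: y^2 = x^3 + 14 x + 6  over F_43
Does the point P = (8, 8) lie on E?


Check whether y^2 = x^3 + 14 x + 6 (mod 43) for (x, y) = (8, 8).
LHS: y^2 = 8^2 mod 43 = 21
RHS: x^3 + 14 x + 6 = 8^3 + 14*8 + 6 mod 43 = 28
LHS != RHS

No, not on the curve


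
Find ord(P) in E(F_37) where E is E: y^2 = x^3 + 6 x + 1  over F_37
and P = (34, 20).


Compute successive multiples of P until we hit O:
  1P = (34, 20)
  2P = (16, 30)
  3P = (17, 24)
  4P = (26, 26)
  5P = (3, 3)
  6P = (7, 33)
  7P = (21, 8)
  8P = (10, 5)
  ... (continuing to 31P)
  31P = O

ord(P) = 31


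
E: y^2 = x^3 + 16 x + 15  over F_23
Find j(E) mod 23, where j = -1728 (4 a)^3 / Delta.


Delta = -16(4 a^3 + 27 b^2) mod 23 = 8
-1728 * (4 a)^3 = -1728 * (4*16)^3 mod 23 = 7
j = 7 * 8^(-1) mod 23 = 21

j = 21 (mod 23)


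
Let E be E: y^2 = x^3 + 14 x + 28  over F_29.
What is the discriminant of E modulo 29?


4 a^3 + 27 b^2 = 4*14^3 + 27*28^2 = 10976 + 21168 = 32144
Delta = -16 * (32144) = -514304
Delta mod 29 = 11

Delta = 11 (mod 29)


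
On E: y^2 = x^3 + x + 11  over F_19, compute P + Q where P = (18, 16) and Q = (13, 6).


P != Q, so use the chord formula.
s = (y2 - y1) / (x2 - x1) = (9) / (14) mod 19 = 2
x3 = s^2 - x1 - x2 mod 19 = 2^2 - 18 - 13 = 11
y3 = s (x1 - x3) - y1 mod 19 = 2 * (18 - 11) - 16 = 17

P + Q = (11, 17)


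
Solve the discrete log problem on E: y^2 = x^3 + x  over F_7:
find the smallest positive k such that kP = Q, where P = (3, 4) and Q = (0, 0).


Enumerate multiples of P until we hit Q = (0, 0):
  1P = (3, 4)
  2P = (1, 3)
  3P = (5, 2)
  4P = (0, 0)
Match found at i = 4.

k = 4


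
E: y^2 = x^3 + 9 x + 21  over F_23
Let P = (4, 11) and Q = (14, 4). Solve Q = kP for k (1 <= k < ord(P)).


Enumerate multiples of P until we hit Q = (14, 4):
  1P = (4, 11)
  2P = (21, 15)
  3P = (1, 10)
  4P = (13, 9)
  5P = (14, 4)
Match found at i = 5.

k = 5


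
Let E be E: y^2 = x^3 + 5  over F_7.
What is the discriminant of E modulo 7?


4 a^3 + 27 b^2 = 4*0^3 + 27*5^2 = 0 + 675 = 675
Delta = -16 * (675) = -10800
Delta mod 7 = 1

Delta = 1 (mod 7)


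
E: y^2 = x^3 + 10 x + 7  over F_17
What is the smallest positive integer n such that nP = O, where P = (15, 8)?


Compute successive multiples of P until we hit O:
  1P = (15, 8)
  2P = (12, 11)
  3P = (8, 2)
  4P = (10, 6)
  5P = (1, 1)
  6P = (14, 1)
  7P = (3, 8)
  8P = (16, 9)
  ... (continuing to 21P)
  21P = O

ord(P) = 21


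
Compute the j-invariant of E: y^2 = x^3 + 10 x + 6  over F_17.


Delta = -16(4 a^3 + 27 b^2) mod 17 = 8
-1728 * (4 a)^3 = -1728 * (4*10)^3 mod 17 = 4
j = 4 * 8^(-1) mod 17 = 9

j = 9 (mod 17)


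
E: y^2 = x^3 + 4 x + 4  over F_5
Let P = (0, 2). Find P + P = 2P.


Doubling: s = (3 x1^2 + a) / (2 y1)
s = (3*0^2 + 4) / (2*2) mod 5 = 1
x3 = s^2 - 2 x1 mod 5 = 1^2 - 2*0 = 1
y3 = s (x1 - x3) - y1 mod 5 = 1 * (0 - 1) - 2 = 2

2P = (1, 2)


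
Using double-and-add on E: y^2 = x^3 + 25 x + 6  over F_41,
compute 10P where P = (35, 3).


k = 10 = 1010_2 (binary, LSB first: 0101)
Double-and-add from P = (35, 3):
  bit 0 = 0: acc unchanged = O
  bit 1 = 1: acc = O + (33, 14) = (33, 14)
  bit 2 = 0: acc unchanged = (33, 14)
  bit 3 = 1: acc = (33, 14) + (19, 1) = (34, 29)

10P = (34, 29)


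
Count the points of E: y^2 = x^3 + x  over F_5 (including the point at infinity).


For each x in F_5, count y with y^2 = x^3 + 1 x + 0 mod 5:
  x = 0: RHS = 0, y in [0]  -> 1 point(s)
  x = 2: RHS = 0, y in [0]  -> 1 point(s)
  x = 3: RHS = 0, y in [0]  -> 1 point(s)
Affine points: 3. Add the point at infinity: total = 4.

#E(F_5) = 4


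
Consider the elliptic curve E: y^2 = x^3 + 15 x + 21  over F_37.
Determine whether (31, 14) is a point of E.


Check whether y^2 = x^3 + 15 x + 21 (mod 37) for (x, y) = (31, 14).
LHS: y^2 = 14^2 mod 37 = 11
RHS: x^3 + 15 x + 21 = 31^3 + 15*31 + 21 mod 37 = 11
LHS = RHS

Yes, on the curve


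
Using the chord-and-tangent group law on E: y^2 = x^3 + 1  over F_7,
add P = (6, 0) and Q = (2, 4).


P != Q, so use the chord formula.
s = (y2 - y1) / (x2 - x1) = (4) / (3) mod 7 = 6
x3 = s^2 - x1 - x2 mod 7 = 6^2 - 6 - 2 = 0
y3 = s (x1 - x3) - y1 mod 7 = 6 * (6 - 0) - 0 = 1

P + Q = (0, 1)


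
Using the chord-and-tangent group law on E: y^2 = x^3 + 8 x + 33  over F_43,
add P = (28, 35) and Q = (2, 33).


P != Q, so use the chord formula.
s = (y2 - y1) / (x2 - x1) = (41) / (17) mod 43 = 10
x3 = s^2 - x1 - x2 mod 43 = 10^2 - 28 - 2 = 27
y3 = s (x1 - x3) - y1 mod 43 = 10 * (28 - 27) - 35 = 18

P + Q = (27, 18)


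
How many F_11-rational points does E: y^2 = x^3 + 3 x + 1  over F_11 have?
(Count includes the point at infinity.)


For each x in F_11, count y with y^2 = x^3 + 3 x + 1 mod 11:
  x = 0: RHS = 1, y in [1, 10]  -> 2 point(s)
  x = 1: RHS = 5, y in [4, 7]  -> 2 point(s)
  x = 2: RHS = 4, y in [2, 9]  -> 2 point(s)
  x = 3: RHS = 4, y in [2, 9]  -> 2 point(s)
  x = 4: RHS = 0, y in [0]  -> 1 point(s)
  x = 5: RHS = 9, y in [3, 8]  -> 2 point(s)
  x = 6: RHS = 4, y in [2, 9]  -> 2 point(s)
  x = 8: RHS = 9, y in [3, 8]  -> 2 point(s)
  x = 9: RHS = 9, y in [3, 8]  -> 2 point(s)
Affine points: 17. Add the point at infinity: total = 18.

#E(F_11) = 18


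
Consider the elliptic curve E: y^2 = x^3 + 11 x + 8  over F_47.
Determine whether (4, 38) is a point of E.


Check whether y^2 = x^3 + 11 x + 8 (mod 47) for (x, y) = (4, 38).
LHS: y^2 = 38^2 mod 47 = 34
RHS: x^3 + 11 x + 8 = 4^3 + 11*4 + 8 mod 47 = 22
LHS != RHS

No, not on the curve


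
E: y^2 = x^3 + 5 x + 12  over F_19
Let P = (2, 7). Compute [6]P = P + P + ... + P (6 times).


k = 6 = 110_2 (binary, LSB first: 011)
Double-and-add from P = (2, 7):
  bit 0 = 0: acc unchanged = O
  bit 1 = 1: acc = O + (3, 4) = (3, 4)
  bit 2 = 1: acc = (3, 4) + (10, 6) = (15, 17)

6P = (15, 17)


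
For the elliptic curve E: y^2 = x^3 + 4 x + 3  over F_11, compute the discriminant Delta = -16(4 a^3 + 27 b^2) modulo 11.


4 a^3 + 27 b^2 = 4*4^3 + 27*3^2 = 256 + 243 = 499
Delta = -16 * (499) = -7984
Delta mod 11 = 2

Delta = 2 (mod 11)


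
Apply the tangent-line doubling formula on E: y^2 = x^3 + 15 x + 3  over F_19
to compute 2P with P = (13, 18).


Doubling: s = (3 x1^2 + a) / (2 y1)
s = (3*13^2 + 15) / (2*18) mod 19 = 5
x3 = s^2 - 2 x1 mod 19 = 5^2 - 2*13 = 18
y3 = s (x1 - x3) - y1 mod 19 = 5 * (13 - 18) - 18 = 14

2P = (18, 14)


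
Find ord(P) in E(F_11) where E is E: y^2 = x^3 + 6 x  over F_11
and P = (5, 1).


Compute successive multiples of P until we hit O:
  1P = (5, 1)
  2P = (5, 10)
  3P = O

ord(P) = 3


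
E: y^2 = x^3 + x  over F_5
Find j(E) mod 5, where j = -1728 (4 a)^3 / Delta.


Delta = -16(4 a^3 + 27 b^2) mod 5 = 1
-1728 * (4 a)^3 = -1728 * (4*1)^3 mod 5 = 3
j = 3 * 1^(-1) mod 5 = 3

j = 3 (mod 5)


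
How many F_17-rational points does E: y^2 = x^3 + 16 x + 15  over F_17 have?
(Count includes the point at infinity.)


For each x in F_17, count y with y^2 = x^3 + 16 x + 15 mod 17:
  x = 0: RHS = 15, y in [7, 10]  -> 2 point(s)
  x = 1: RHS = 15, y in [7, 10]  -> 2 point(s)
  x = 2: RHS = 4, y in [2, 15]  -> 2 point(s)
  x = 5: RHS = 16, y in [4, 13]  -> 2 point(s)
  x = 6: RHS = 4, y in [2, 15]  -> 2 point(s)
  x = 8: RHS = 9, y in [3, 14]  -> 2 point(s)
  x = 9: RHS = 4, y in [2, 15]  -> 2 point(s)
  x = 10: RHS = 2, y in [6, 11]  -> 2 point(s)
  x = 11: RHS = 9, y in [3, 14]  -> 2 point(s)
  x = 14: RHS = 8, y in [5, 12]  -> 2 point(s)
  x = 15: RHS = 9, y in [3, 14]  -> 2 point(s)
  x = 16: RHS = 15, y in [7, 10]  -> 2 point(s)
Affine points: 24. Add the point at infinity: total = 25.

#E(F_17) = 25


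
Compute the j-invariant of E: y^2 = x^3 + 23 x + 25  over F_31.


Delta = -16(4 a^3 + 27 b^2) mod 31 = 11
-1728 * (4 a)^3 = -1728 * (4*23)^3 mod 31 = 23
j = 23 * 11^(-1) mod 31 = 19

j = 19 (mod 31)


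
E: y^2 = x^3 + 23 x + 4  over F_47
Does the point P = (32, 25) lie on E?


Check whether y^2 = x^3 + 23 x + 4 (mod 47) for (x, y) = (32, 25).
LHS: y^2 = 25^2 mod 47 = 14
RHS: x^3 + 23 x + 4 = 32^3 + 23*32 + 4 mod 47 = 44
LHS != RHS

No, not on the curve


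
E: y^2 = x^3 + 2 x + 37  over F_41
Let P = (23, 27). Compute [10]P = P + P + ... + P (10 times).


k = 10 = 1010_2 (binary, LSB first: 0101)
Double-and-add from P = (23, 27):
  bit 0 = 0: acc unchanged = O
  bit 1 = 1: acc = O + (15, 11) = (15, 11)
  bit 2 = 0: acc unchanged = (15, 11)
  bit 3 = 1: acc = (15, 11) + (38, 39) = (38, 2)

10P = (38, 2)


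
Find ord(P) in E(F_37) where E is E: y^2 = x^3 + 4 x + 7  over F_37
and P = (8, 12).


Compute successive multiples of P until we hit O:
  1P = (8, 12)
  2P = (25, 28)
  3P = (15, 1)
  4P = (21, 19)
  5P = (35, 19)
  6P = (3, 3)
  7P = (10, 14)
  8P = (20, 13)
  ... (continuing to 43P)
  43P = O

ord(P) = 43


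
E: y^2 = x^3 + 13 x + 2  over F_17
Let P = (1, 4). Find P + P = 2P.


Doubling: s = (3 x1^2 + a) / (2 y1)
s = (3*1^2 + 13) / (2*4) mod 17 = 2
x3 = s^2 - 2 x1 mod 17 = 2^2 - 2*1 = 2
y3 = s (x1 - x3) - y1 mod 17 = 2 * (1 - 2) - 4 = 11

2P = (2, 11)


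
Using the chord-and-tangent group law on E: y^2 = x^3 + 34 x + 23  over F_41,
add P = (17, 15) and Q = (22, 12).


P != Q, so use the chord formula.
s = (y2 - y1) / (x2 - x1) = (38) / (5) mod 41 = 24
x3 = s^2 - x1 - x2 mod 41 = 24^2 - 17 - 22 = 4
y3 = s (x1 - x3) - y1 mod 41 = 24 * (17 - 4) - 15 = 10

P + Q = (4, 10)


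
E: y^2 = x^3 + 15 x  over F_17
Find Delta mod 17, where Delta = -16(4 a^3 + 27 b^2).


4 a^3 + 27 b^2 = 4*15^3 + 27*0^2 = 13500 + 0 = 13500
Delta = -16 * (13500) = -216000
Delta mod 17 = 2

Delta = 2 (mod 17)


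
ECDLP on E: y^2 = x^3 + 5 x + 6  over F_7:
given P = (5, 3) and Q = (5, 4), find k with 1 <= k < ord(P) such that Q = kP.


Enumerate multiples of P until we hit Q = (5, 4):
  1P = (5, 3)
  2P = (6, 0)
  3P = (5, 4)
Match found at i = 3.

k = 3


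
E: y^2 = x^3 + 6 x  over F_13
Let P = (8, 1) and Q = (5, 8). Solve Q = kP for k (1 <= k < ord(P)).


Enumerate multiples of P until we hit Q = (5, 8):
  1P = (8, 1)
  2P = (9, 4)
  3P = (5, 8)
Match found at i = 3.

k = 3


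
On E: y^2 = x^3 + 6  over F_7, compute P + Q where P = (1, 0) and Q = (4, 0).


P != Q, so use the chord formula.
s = (y2 - y1) / (x2 - x1) = (0) / (3) mod 7 = 0
x3 = s^2 - x1 - x2 mod 7 = 0^2 - 1 - 4 = 2
y3 = s (x1 - x3) - y1 mod 7 = 0 * (1 - 2) - 0 = 0

P + Q = (2, 0)


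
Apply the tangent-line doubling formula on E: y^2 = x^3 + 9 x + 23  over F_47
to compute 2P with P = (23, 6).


Doubling: s = (3 x1^2 + a) / (2 y1)
s = (3*23^2 + 9) / (2*6) mod 47 = 39
x3 = s^2 - 2 x1 mod 47 = 39^2 - 2*23 = 18
y3 = s (x1 - x3) - y1 mod 47 = 39 * (23 - 18) - 6 = 1

2P = (18, 1)


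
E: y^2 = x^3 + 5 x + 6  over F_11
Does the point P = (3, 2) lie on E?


Check whether y^2 = x^3 + 5 x + 6 (mod 11) for (x, y) = (3, 2).
LHS: y^2 = 2^2 mod 11 = 4
RHS: x^3 + 5 x + 6 = 3^3 + 5*3 + 6 mod 11 = 4
LHS = RHS

Yes, on the curve


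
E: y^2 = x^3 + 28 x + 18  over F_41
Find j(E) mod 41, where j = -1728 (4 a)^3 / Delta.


Delta = -16(4 a^3 + 27 b^2) mod 41 = 25
-1728 * (4 a)^3 = -1728 * (4*28)^3 mod 41 = 32
j = 32 * 25^(-1) mod 41 = 39

j = 39 (mod 41)


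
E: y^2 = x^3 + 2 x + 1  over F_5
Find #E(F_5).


For each x in F_5, count y with y^2 = x^3 + 2 x + 1 mod 5:
  x = 0: RHS = 1, y in [1, 4]  -> 2 point(s)
  x = 1: RHS = 4, y in [2, 3]  -> 2 point(s)
  x = 3: RHS = 4, y in [2, 3]  -> 2 point(s)
Affine points: 6. Add the point at infinity: total = 7.

#E(F_5) = 7


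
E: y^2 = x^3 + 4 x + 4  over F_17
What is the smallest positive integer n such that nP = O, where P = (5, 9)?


Compute successive multiples of P until we hit O:
  1P = (5, 9)
  2P = (9, 15)
  3P = (1, 14)
  4P = (3, 14)
  5P = (11, 6)
  6P = (14, 4)
  7P = (13, 3)
  8P = (7, 1)
  ... (continuing to 25P)
  25P = O

ord(P) = 25


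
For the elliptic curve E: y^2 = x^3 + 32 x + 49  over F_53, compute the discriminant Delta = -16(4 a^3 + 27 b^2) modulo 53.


4 a^3 + 27 b^2 = 4*32^3 + 27*49^2 = 131072 + 64827 = 195899
Delta = -16 * (195899) = -3134384
Delta mod 53 = 36

Delta = 36 (mod 53)


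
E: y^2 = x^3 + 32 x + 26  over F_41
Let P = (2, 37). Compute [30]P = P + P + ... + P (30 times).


k = 30 = 11110_2 (binary, LSB first: 01111)
Double-and-add from P = (2, 37):
  bit 0 = 0: acc unchanged = O
  bit 1 = 1: acc = O + (16, 40) = (16, 40)
  bit 2 = 1: acc = (16, 40) + (27, 14) = (29, 28)
  bit 3 = 1: acc = (29, 28) + (33, 23) = (19, 21)
  bit 4 = 1: acc = (19, 21) + (37, 11) = (1, 10)

30P = (1, 10)


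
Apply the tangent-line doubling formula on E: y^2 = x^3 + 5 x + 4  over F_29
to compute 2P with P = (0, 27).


Doubling: s = (3 x1^2 + a) / (2 y1)
s = (3*0^2 + 5) / (2*27) mod 29 = 6
x3 = s^2 - 2 x1 mod 29 = 6^2 - 2*0 = 7
y3 = s (x1 - x3) - y1 mod 29 = 6 * (0 - 7) - 27 = 18

2P = (7, 18)


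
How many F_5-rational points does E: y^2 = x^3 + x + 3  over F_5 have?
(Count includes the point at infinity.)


For each x in F_5, count y with y^2 = x^3 + 1 x + 3 mod 5:
  x = 1: RHS = 0, y in [0]  -> 1 point(s)
  x = 4: RHS = 1, y in [1, 4]  -> 2 point(s)
Affine points: 3. Add the point at infinity: total = 4.

#E(F_5) = 4


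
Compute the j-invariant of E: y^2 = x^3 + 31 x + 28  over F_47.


Delta = -16(4 a^3 + 27 b^2) mod 47 = 19
-1728 * (4 a)^3 = -1728 * (4*31)^3 mod 47 = 7
j = 7 * 19^(-1) mod 47 = 35

j = 35 (mod 47)


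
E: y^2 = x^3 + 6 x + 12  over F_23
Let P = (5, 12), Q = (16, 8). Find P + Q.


P != Q, so use the chord formula.
s = (y2 - y1) / (x2 - x1) = (19) / (11) mod 23 = 8
x3 = s^2 - x1 - x2 mod 23 = 8^2 - 5 - 16 = 20
y3 = s (x1 - x3) - y1 mod 23 = 8 * (5 - 20) - 12 = 6

P + Q = (20, 6)


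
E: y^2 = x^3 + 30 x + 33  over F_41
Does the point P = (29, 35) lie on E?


Check whether y^2 = x^3 + 30 x + 33 (mod 41) for (x, y) = (29, 35).
LHS: y^2 = 35^2 mod 41 = 36
RHS: x^3 + 30 x + 33 = 29^3 + 30*29 + 33 mod 41 = 36
LHS = RHS

Yes, on the curve


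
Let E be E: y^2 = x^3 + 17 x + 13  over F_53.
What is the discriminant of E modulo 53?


4 a^3 + 27 b^2 = 4*17^3 + 27*13^2 = 19652 + 4563 = 24215
Delta = -16 * (24215) = -387440
Delta mod 53 = 43

Delta = 43 (mod 53)


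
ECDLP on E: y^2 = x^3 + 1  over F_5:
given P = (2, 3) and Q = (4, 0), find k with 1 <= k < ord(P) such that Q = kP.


Enumerate multiples of P until we hit Q = (4, 0):
  1P = (2, 3)
  2P = (0, 1)
  3P = (4, 0)
Match found at i = 3.

k = 3


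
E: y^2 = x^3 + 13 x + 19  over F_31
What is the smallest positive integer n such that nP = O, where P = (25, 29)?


Compute successive multiples of P until we hit O:
  1P = (25, 29)
  2P = (30, 6)
  3P = (17, 21)
  4P = (21, 6)
  5P = (20, 23)
  6P = (11, 25)
  7P = (9, 11)
  8P = (22, 17)
  ... (continuing to 34P)
  34P = O

ord(P) = 34


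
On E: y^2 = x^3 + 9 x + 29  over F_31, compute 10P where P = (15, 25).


k = 10 = 1010_2 (binary, LSB first: 0101)
Double-and-add from P = (15, 25):
  bit 0 = 0: acc unchanged = O
  bit 1 = 1: acc = O + (26, 13) = (26, 13)
  bit 2 = 0: acc unchanged = (26, 13)
  bit 3 = 1: acc = (26, 13) + (11, 23) = (22, 5)

10P = (22, 5)


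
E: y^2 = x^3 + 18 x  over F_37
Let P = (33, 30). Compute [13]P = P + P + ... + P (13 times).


k = 13 = 1101_2 (binary, LSB first: 1011)
Double-and-add from P = (33, 30):
  bit 0 = 1: acc = O + (33, 30) = (33, 30)
  bit 1 = 0: acc unchanged = (33, 30)
  bit 2 = 1: acc = (33, 30) + (9, 15) = (11, 30)
  bit 3 = 1: acc = (11, 30) + (7, 32) = (10, 25)

13P = (10, 25)


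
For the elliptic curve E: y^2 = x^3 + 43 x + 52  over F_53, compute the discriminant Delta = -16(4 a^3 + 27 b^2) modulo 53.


4 a^3 + 27 b^2 = 4*43^3 + 27*52^2 = 318028 + 73008 = 391036
Delta = -16 * (391036) = -6256576
Delta mod 53 = 21

Delta = 21 (mod 53)


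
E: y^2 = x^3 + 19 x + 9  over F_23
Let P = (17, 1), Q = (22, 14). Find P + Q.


P != Q, so use the chord formula.
s = (y2 - y1) / (x2 - x1) = (13) / (5) mod 23 = 21
x3 = s^2 - x1 - x2 mod 23 = 21^2 - 17 - 22 = 11
y3 = s (x1 - x3) - y1 mod 23 = 21 * (17 - 11) - 1 = 10

P + Q = (11, 10)


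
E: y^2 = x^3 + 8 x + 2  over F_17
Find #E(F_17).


For each x in F_17, count y with y^2 = x^3 + 8 x + 2 mod 17:
  x = 0: RHS = 2, y in [6, 11]  -> 2 point(s)
  x = 2: RHS = 9, y in [3, 14]  -> 2 point(s)
  x = 3: RHS = 2, y in [6, 11]  -> 2 point(s)
  x = 4: RHS = 13, y in [8, 9]  -> 2 point(s)
  x = 8: RHS = 0, y in [0]  -> 1 point(s)
  x = 9: RHS = 4, y in [2, 15]  -> 2 point(s)
  x = 13: RHS = 8, y in [5, 12]  -> 2 point(s)
  x = 14: RHS = 2, y in [6, 11]  -> 2 point(s)
Affine points: 15. Add the point at infinity: total = 16.

#E(F_17) = 16


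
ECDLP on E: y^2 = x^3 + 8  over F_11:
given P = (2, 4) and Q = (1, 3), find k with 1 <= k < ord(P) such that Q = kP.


Enumerate multiples of P until we hit Q = (1, 3):
  1P = (2, 4)
  2P = (1, 3)
Match found at i = 2.

k = 2


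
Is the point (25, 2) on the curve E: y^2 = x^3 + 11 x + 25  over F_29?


Check whether y^2 = x^3 + 11 x + 25 (mod 29) for (x, y) = (25, 2).
LHS: y^2 = 2^2 mod 29 = 4
RHS: x^3 + 11 x + 25 = 25^3 + 11*25 + 25 mod 29 = 4
LHS = RHS

Yes, on the curve


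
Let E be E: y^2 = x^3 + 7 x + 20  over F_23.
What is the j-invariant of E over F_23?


Delta = -16(4 a^3 + 27 b^2) mod 23 = 12
-1728 * (4 a)^3 = -1728 * (4*7)^3 mod 23 = 16
j = 16 * 12^(-1) mod 23 = 9

j = 9 (mod 23)


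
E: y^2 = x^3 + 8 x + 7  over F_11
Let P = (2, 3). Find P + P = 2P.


Doubling: s = (3 x1^2 + a) / (2 y1)
s = (3*2^2 + 8) / (2*3) mod 11 = 7
x3 = s^2 - 2 x1 mod 11 = 7^2 - 2*2 = 1
y3 = s (x1 - x3) - y1 mod 11 = 7 * (2 - 1) - 3 = 4

2P = (1, 4)


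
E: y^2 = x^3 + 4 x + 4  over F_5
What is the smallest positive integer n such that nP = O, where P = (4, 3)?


Compute successive multiples of P until we hit O:
  1P = (4, 3)
  2P = (1, 3)
  3P = (0, 2)
  4P = (2, 0)
  5P = (0, 3)
  6P = (1, 2)
  7P = (4, 2)
  8P = O

ord(P) = 8


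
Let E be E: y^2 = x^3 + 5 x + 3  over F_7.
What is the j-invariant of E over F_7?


Delta = -16(4 a^3 + 27 b^2) mod 7 = 5
-1728 * (4 a)^3 = -1728 * (4*5)^3 mod 7 = 6
j = 6 * 5^(-1) mod 7 = 4

j = 4 (mod 7)


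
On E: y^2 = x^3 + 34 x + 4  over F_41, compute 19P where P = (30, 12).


k = 19 = 10011_2 (binary, LSB first: 11001)
Double-and-add from P = (30, 12):
  bit 0 = 1: acc = O + (30, 12) = (30, 12)
  bit 1 = 1: acc = (30, 12) + (4, 32) = (27, 33)
  bit 2 = 0: acc unchanged = (27, 33)
  bit 3 = 0: acc unchanged = (27, 33)
  bit 4 = 1: acc = (27, 33) + (20, 22) = (4, 9)

19P = (4, 9)


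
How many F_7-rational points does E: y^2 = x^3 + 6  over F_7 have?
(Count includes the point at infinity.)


For each x in F_7, count y with y^2 = x^3 + 0 x + 6 mod 7:
  x = 1: RHS = 0, y in [0]  -> 1 point(s)
  x = 2: RHS = 0, y in [0]  -> 1 point(s)
  x = 4: RHS = 0, y in [0]  -> 1 point(s)
Affine points: 3. Add the point at infinity: total = 4.

#E(F_7) = 4
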